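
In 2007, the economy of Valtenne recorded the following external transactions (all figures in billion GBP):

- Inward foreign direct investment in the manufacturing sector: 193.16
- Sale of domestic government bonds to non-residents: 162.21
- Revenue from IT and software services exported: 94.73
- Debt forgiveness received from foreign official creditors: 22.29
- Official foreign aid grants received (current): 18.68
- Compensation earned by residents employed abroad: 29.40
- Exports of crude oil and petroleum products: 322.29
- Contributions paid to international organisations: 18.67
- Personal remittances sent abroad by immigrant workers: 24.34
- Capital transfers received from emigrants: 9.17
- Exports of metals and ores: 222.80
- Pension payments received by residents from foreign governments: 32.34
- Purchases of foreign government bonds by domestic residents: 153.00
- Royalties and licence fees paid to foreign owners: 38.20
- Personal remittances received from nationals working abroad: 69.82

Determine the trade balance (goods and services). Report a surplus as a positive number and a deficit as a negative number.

601.62

Goods: 222.80 + 322.29 = 545.09
Services: -38.20 + 94.73 = 56.53
Trade balance = 545.09 + 56.53 = 601.62
(Excluded from the trade balance — financial account: inward foreign direct investment in the manufacturing sector 193.16, sale of domestic government bonds to non-residents 162.21, purchases of foreign government bonds by domestic residents 153.00; capital account: debt forgiveness received from foreign official creditors 22.29, capital transfers received from emigrants 9.17; secondary income: official foreign aid grants received (current) 18.68, contributions paid to international organisations 18.67, personal remittances sent abroad by immigrant workers 24.34, pension payments received by residents from foreign governments 32.34, personal remittances received from nationals working abroad 69.82; primary income: compensation earned by residents employed abroad 29.40.)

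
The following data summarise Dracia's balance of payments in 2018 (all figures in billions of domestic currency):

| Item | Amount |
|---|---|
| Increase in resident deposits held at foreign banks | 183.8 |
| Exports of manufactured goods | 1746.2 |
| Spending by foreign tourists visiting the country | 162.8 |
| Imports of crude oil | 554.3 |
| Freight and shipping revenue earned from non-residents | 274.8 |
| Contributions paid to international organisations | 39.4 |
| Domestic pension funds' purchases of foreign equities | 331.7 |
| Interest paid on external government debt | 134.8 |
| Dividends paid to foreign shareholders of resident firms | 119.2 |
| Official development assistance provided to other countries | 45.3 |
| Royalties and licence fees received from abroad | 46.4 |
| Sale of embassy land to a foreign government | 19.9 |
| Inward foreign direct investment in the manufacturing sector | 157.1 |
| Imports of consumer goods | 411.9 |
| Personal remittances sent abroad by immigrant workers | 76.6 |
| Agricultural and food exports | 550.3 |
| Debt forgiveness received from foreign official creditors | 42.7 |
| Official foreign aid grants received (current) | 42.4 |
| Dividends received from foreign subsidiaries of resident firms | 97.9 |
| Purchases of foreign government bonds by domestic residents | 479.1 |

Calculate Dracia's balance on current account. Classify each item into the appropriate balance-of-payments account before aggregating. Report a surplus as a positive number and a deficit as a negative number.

1539.3

Goods: -411.9 + 550.3 - 554.3 + 1746.2 = 1330.3
Services: 162.8 + 274.8 + 46.4 = 484.0
Primary income: -134.8 + 97.9 - 119.2 = -156.1
Secondary income: -39.4 - 45.3 + 42.4 - 76.6 = -118.9
Current account = 1330.3 + 484.0 + (-156.1) + (-118.9) = 1539.3
(Excluded from the current account — financial account: increase in resident deposits held at foreign banks 183.8, domestic pension funds' purchases of foreign equities 331.7, inward foreign direct investment in the manufacturing sector 157.1, purchases of foreign government bonds by domestic residents 479.1; capital account: sale of embassy land to a foreign government 19.9, debt forgiveness received from foreign official creditors 42.7.)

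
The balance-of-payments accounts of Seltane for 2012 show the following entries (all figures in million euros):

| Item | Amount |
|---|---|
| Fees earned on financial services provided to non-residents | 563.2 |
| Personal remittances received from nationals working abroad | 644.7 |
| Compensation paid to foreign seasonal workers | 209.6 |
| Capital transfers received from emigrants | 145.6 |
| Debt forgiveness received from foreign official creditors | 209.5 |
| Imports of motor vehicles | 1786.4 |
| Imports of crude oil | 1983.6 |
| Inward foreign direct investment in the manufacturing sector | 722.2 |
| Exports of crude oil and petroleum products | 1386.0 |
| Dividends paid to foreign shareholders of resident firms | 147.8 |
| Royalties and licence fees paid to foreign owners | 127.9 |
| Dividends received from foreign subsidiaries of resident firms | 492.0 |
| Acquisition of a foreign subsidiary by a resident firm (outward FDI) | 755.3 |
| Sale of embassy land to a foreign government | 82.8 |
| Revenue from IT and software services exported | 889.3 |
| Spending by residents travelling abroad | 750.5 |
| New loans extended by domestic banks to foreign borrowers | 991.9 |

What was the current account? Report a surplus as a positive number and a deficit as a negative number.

Goods: 1386.0 - 1983.6 - 1786.4 = -2384.0
Services: -750.5 - 127.9 + 889.3 + 563.2 = 574.1
Primary income: -147.8 - 209.6 + 492.0 = 134.6
Secondary income: 644.7
Current account = (-2384.0) + 574.1 + 134.6 + 644.7 = -1030.6
(Excluded from the current account — capital account: capital transfers received from emigrants 145.6, debt forgiveness received from foreign official creditors 209.5, sale of embassy land to a foreign government 82.8; financial account: inward foreign direct investment in the manufacturing sector 722.2, acquisition of a foreign subsidiary by a resident firm (outward FDI) 755.3, new loans extended by domestic banks to foreign borrowers 991.9.)

-1030.6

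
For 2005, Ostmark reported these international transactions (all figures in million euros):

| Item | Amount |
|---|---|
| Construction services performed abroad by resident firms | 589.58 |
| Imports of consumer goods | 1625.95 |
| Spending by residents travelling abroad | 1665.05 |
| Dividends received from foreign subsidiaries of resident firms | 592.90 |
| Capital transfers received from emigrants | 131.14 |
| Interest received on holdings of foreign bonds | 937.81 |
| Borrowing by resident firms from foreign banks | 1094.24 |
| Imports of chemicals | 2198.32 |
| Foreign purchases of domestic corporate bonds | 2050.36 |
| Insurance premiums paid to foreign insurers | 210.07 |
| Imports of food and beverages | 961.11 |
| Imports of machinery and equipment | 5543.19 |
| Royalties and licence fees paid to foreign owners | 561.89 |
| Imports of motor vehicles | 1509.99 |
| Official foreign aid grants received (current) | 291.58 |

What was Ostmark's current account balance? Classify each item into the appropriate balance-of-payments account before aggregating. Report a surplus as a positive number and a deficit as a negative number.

-11863.70

Goods: -1625.95 - 961.11 - 5543.19 - 1509.99 - 2198.32 = -11838.56
Services: -1665.05 + 589.58 - 561.89 - 210.07 = -1847.43
Primary income: 592.90 + 937.81 = 1530.71
Secondary income: 291.58
Current account = (-11838.56) + (-1847.43) + 1530.71 + 291.58 = -11863.70
(Excluded from the current account — capital account: capital transfers received from emigrants 131.14; financial account: borrowing by resident firms from foreign banks 1094.24, foreign purchases of domestic corporate bonds 2050.36.)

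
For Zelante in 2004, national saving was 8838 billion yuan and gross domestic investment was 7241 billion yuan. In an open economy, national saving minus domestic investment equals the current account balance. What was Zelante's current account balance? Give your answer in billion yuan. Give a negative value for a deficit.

S - I = CA (net lending to the rest of the world).
CA = S - I = 8838 - 7241 = 1597

1597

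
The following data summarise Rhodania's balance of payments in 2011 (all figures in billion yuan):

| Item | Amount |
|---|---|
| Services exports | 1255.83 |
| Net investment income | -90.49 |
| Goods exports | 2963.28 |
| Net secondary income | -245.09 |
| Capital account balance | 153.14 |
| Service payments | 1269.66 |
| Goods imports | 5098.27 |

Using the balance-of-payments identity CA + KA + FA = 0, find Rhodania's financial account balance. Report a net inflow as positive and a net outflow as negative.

Goods balance = 2963.28 - 5098.27 = -2134.99
Services balance = 1255.83 - 1269.66 = -13.83
Trade balance (goods + services) = -2134.99 + (-13.83) = -2148.82
Net primary income = -90.49
Net secondary income = -245.09
Current account = -2148.82 + (-90.49) + (-245.09) = -2484.40
Financial account = -(-2484.40 + 153.14) = 2331.26

2331.26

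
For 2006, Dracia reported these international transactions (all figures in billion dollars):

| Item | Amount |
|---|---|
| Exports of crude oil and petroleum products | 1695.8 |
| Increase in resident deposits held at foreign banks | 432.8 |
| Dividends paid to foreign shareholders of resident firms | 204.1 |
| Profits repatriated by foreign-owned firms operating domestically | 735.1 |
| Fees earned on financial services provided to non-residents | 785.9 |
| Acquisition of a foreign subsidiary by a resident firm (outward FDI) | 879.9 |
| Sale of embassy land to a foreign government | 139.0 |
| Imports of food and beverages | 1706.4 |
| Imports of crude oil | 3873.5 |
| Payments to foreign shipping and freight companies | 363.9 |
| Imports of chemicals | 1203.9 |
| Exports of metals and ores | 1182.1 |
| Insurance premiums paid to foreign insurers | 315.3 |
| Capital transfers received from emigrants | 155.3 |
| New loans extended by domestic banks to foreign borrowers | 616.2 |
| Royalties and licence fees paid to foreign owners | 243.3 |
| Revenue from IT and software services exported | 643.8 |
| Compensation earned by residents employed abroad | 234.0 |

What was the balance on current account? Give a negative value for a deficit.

-4103.9

Goods: -1203.9 + 1695.8 - 1706.4 - 3873.5 + 1182.1 = -3905.9
Services: -243.3 - 363.9 + 643.8 + 785.9 - 315.3 = 507.2
Primary income: 234.0 - 735.1 - 204.1 = -705.2
Current account = (-3905.9) + 507.2 + (-705.2) = -4103.9
(Excluded from the current account — financial account: increase in resident deposits held at foreign banks 432.8, acquisition of a foreign subsidiary by a resident firm (outward FDI) 879.9, new loans extended by domestic banks to foreign borrowers 616.2; capital account: sale of embassy land to a foreign government 139.0, capital transfers received from emigrants 155.3.)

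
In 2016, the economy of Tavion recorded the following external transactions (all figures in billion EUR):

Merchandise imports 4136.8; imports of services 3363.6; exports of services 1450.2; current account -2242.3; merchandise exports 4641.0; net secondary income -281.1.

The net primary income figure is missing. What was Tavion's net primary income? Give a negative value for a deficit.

Current account = goods balance + services balance + net primary income + net secondary income
Sum of the known components = -1690.3
Net primary income = CA - (known components) = -2242.3 - (-1690.3) = -552.0

-552.0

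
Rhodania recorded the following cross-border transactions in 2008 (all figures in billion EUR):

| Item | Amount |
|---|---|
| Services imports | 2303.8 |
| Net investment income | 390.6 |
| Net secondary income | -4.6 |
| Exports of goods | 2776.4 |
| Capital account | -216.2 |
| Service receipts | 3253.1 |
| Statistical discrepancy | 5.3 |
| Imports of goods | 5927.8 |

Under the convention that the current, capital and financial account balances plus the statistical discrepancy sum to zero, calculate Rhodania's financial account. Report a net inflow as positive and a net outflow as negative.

Goods balance = 2776.4 - 5927.8 = -3151.4
Services balance = 3253.1 - 2303.8 = 949.3
Trade balance (goods + services) = -3151.4 + 949.3 = -2202.1
Net primary income = 390.6
Net secondary income = -4.6
Current account = -2202.1 + 390.6 + (-4.6) = -1816.1
Financial account = -(-1816.1 + (-216.2) + 5.3) = 2027.0

2027.0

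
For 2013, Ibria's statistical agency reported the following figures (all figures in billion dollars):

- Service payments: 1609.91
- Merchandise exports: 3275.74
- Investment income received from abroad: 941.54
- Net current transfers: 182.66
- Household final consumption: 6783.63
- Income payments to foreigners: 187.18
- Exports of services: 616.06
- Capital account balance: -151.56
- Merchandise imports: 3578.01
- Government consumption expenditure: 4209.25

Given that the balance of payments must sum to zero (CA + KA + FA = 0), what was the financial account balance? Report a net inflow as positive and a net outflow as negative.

510.66

Goods balance = 3275.74 - 3578.01 = -302.27
Services balance = 616.06 - 1609.91 = -993.85
Trade balance (goods + services) = -302.27 + (-993.85) = -1296.12
Net primary income = 941.54 - 187.18 = 754.36
Net secondary income = 182.66
Current account = -1296.12 + 754.36 + 182.66 = -359.10
Financial account = -(-359.10 + (-151.56)) = 510.66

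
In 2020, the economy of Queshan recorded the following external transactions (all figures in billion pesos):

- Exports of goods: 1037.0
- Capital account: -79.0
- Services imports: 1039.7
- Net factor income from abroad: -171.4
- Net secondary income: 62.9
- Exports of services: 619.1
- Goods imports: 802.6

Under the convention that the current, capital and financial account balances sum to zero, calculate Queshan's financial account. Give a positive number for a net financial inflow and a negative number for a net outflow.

Goods balance = 1037.0 - 802.6 = 234.4
Services balance = 619.1 - 1039.7 = -420.6
Trade balance (goods + services) = 234.4 + (-420.6) = -186.2
Net primary income = -171.4
Net secondary income = 62.9
Current account = -186.2 + (-171.4) + 62.9 = -294.7
Financial account = -(-294.7 + (-79.0)) = 373.7

373.7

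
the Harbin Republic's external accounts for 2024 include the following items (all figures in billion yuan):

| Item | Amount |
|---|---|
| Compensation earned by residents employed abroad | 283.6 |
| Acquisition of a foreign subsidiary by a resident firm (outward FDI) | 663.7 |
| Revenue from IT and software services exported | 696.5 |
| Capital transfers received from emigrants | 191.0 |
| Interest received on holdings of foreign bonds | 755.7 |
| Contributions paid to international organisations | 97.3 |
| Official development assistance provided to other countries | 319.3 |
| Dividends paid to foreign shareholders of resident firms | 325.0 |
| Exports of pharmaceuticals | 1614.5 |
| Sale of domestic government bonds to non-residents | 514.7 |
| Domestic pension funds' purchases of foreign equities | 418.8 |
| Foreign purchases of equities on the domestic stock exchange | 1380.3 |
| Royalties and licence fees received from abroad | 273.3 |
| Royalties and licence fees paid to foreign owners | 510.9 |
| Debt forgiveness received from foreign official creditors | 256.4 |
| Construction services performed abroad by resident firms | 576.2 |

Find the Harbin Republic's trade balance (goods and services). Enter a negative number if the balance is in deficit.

Goods: 1614.5
Services: 273.3 + 696.5 + 576.2 - 510.9 = 1035.1
Trade balance = 1614.5 + 1035.1 = 2649.6
(Excluded from the trade balance — primary income: compensation earned by residents employed abroad 283.6, interest received on holdings of foreign bonds 755.7, dividends paid to foreign shareholders of resident firms 325.0; financial account: acquisition of a foreign subsidiary by a resident firm (outward FDI) 663.7, sale of domestic government bonds to non-residents 514.7, domestic pension funds' purchases of foreign equities 418.8, foreign purchases of equities on the domestic stock exchange 1380.3; capital account: capital transfers received from emigrants 191.0, debt forgiveness received from foreign official creditors 256.4; secondary income: contributions paid to international organisations 97.3, official development assistance provided to other countries 319.3.)

2649.6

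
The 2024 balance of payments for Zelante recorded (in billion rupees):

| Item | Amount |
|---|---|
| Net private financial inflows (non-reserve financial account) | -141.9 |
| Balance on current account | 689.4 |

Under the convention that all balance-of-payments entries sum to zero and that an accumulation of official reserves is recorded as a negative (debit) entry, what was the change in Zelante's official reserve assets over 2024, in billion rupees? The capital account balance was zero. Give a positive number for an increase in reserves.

547.5

Official reserve transactions balance = -(689.4 + (-141.9)) = -547.5
An accumulation of reserves is recorded as a debit (negative entry), so the change in the stock of reserves is the negative of that balance.
Change in official reserves = -(-547.5) = 547.5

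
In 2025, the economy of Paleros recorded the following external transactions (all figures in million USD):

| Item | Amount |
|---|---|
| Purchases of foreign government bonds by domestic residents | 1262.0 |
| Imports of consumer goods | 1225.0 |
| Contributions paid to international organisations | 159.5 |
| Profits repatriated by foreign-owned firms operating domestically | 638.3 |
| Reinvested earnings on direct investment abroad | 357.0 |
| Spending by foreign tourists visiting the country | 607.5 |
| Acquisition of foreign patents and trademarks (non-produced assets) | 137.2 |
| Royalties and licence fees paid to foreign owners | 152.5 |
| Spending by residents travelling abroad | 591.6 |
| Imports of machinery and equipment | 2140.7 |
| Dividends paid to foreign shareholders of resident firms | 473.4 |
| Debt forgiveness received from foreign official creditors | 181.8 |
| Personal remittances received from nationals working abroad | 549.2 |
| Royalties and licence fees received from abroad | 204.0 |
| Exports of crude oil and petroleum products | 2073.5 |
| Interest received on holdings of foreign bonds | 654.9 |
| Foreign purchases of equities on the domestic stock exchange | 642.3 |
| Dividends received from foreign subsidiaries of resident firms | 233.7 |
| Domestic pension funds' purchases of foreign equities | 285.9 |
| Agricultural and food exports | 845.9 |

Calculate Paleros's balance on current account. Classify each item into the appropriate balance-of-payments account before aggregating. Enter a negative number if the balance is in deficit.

Goods: 2073.5 - 2140.7 - 1225.0 + 845.9 = -446.3
Services: -152.5 - 591.6 + 607.5 + 204.0 = 67.4
Primary income: 654.9 + 357.0 + 233.7 - 638.3 - 473.4 = 133.9
Secondary income: -159.5 + 549.2 = 389.7
Current account = (-446.3) + 67.4 + 133.9 + 389.7 = 144.7
(Excluded from the current account — financial account: purchases of foreign government bonds by domestic residents 1262.0, foreign purchases of equities on the domestic stock exchange 642.3, domestic pension funds' purchases of foreign equities 285.9; capital account: acquisition of foreign patents and trademarks (non-produced assets) 137.2, debt forgiveness received from foreign official creditors 181.8.)

144.7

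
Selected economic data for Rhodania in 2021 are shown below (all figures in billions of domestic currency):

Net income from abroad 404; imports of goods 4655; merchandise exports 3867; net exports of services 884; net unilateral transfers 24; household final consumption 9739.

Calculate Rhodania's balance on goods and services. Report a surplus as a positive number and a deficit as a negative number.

96

Goods balance = 3867 - 4655 = -788
Services balance = 884
Trade balance (goods + services) = -788 + 884 = 96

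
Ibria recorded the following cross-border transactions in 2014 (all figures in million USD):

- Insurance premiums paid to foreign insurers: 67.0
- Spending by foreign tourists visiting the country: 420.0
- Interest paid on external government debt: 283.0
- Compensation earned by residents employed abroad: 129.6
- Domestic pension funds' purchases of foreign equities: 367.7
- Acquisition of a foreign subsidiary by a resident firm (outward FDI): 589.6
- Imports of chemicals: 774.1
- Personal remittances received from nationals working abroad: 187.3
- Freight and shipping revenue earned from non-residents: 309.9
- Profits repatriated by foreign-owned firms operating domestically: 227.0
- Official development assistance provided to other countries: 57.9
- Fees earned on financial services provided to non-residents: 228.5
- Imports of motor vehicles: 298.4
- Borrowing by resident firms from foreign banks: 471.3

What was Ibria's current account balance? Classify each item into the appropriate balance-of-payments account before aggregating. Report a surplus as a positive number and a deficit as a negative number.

Goods: -774.1 - 298.4 = -1072.5
Services: 420.0 + 228.5 + 309.9 - 67.0 = 891.4
Primary income: 129.6 - 283.0 - 227.0 = -380.4
Secondary income: 187.3 - 57.9 = 129.4
Current account = (-1072.5) + 891.4 + (-380.4) + 129.4 = -432.1
(Excluded from the current account — financial account: domestic pension funds' purchases of foreign equities 367.7, acquisition of a foreign subsidiary by a resident firm (outward FDI) 589.6, borrowing by resident firms from foreign banks 471.3.)

-432.1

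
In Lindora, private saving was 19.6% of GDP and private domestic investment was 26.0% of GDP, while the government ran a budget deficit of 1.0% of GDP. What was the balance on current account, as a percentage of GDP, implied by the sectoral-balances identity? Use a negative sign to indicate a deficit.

By the sectoral-balances identity, CA = (S_private - I) + (T - G).
Private balance = 19.6 - 26.0 = -6.4
Government balance (T - G) = -1.0
CA = -6.4 + (-1.0) = -7.4

-7.4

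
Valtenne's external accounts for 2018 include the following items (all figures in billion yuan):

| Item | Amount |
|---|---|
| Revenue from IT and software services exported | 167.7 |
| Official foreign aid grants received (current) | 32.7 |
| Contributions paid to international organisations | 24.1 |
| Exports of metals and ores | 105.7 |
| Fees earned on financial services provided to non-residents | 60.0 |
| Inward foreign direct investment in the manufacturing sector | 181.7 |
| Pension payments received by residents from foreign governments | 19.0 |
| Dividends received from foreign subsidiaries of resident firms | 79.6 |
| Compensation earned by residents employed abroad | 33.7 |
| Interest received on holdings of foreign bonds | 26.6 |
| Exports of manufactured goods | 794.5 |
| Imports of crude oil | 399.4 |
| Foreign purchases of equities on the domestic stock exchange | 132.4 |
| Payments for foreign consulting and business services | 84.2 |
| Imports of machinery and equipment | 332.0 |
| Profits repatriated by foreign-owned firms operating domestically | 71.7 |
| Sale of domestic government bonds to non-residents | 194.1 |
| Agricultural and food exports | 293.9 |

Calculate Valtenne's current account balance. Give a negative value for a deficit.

702.0

Goods: 293.9 - 332.0 + 794.5 - 399.4 + 105.7 = 462.7
Services: 167.7 - 84.2 + 60.0 = 143.5
Primary income: 33.7 + 79.6 - 71.7 + 26.6 = 68.2
Secondary income: -24.1 + 19.0 + 32.7 = 27.6
Current account = 462.7 + 143.5 + 68.2 + 27.6 = 702.0
(Excluded from the current account — financial account: inward foreign direct investment in the manufacturing sector 181.7, foreign purchases of equities on the domestic stock exchange 132.4, sale of domestic government bonds to non-residents 194.1.)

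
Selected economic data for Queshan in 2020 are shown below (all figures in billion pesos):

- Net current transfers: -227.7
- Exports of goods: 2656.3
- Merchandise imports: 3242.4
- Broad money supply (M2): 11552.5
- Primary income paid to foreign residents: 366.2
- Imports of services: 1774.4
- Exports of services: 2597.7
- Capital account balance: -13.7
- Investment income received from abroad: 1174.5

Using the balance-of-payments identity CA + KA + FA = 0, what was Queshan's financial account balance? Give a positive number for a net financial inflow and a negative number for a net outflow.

Goods balance = 2656.3 - 3242.4 = -586.1
Services balance = 2597.7 - 1774.4 = 823.3
Trade balance (goods + services) = -586.1 + 823.3 = 237.2
Net primary income = 1174.5 - 366.2 = 808.3
Net secondary income = -227.7
Current account = 237.2 + 808.3 + (-227.7) = 817.8
Financial account = -(817.8 + (-13.7)) = -804.1

-804.1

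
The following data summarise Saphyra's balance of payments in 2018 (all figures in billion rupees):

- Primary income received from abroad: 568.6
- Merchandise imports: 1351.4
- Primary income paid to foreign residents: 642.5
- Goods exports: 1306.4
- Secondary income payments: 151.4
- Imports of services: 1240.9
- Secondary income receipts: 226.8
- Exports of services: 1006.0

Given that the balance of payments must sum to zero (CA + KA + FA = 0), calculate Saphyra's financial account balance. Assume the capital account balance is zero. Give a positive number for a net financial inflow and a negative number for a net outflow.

278.4

Goods balance = 1306.4 - 1351.4 = -45.0
Services balance = 1006.0 - 1240.9 = -234.9
Trade balance (goods + services) = -45.0 + (-234.9) = -279.9
Net primary income = 568.6 - 642.5 = -73.9
Net secondary income = 226.8 - 151.4 = 75.4
Current account = -279.9 + (-73.9) + 75.4 = -278.4
Financial account = -(-278.4) = 278.4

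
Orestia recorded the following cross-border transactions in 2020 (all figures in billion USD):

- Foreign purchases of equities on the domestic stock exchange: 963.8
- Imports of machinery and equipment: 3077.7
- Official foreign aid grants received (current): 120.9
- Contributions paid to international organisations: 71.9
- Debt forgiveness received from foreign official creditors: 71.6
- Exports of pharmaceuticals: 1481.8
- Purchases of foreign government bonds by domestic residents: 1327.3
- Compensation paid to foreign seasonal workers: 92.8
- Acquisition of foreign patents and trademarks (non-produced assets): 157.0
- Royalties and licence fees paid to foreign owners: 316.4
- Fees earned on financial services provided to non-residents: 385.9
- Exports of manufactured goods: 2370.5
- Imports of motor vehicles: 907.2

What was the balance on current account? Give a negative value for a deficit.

Goods: -907.2 + 2370.5 - 3077.7 + 1481.8 = -132.6
Services: -316.4 + 385.9 = 69.5
Primary income: -92.8
Secondary income: -71.9 + 120.9 = 49.0
Current account = (-132.6) + 69.5 + (-92.8) + 49.0 = -106.9
(Excluded from the current account — financial account: foreign purchases of equities on the domestic stock exchange 963.8, purchases of foreign government bonds by domestic residents 1327.3; capital account: debt forgiveness received from foreign official creditors 71.6, acquisition of foreign patents and trademarks (non-produced assets) 157.0.)

-106.9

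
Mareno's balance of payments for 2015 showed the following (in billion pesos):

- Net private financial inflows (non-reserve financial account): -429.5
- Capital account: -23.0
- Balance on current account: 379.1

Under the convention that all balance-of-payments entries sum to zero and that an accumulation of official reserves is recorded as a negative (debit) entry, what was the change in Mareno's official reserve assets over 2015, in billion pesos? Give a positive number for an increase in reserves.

Official reserve transactions balance = -(379.1 + (-23.0) + (-429.5)) = 73.4
An accumulation of reserves is recorded as a debit (negative entry), so the change in the stock of reserves is the negative of that balance.
Change in official reserves = -(73.4) = -73.4

-73.4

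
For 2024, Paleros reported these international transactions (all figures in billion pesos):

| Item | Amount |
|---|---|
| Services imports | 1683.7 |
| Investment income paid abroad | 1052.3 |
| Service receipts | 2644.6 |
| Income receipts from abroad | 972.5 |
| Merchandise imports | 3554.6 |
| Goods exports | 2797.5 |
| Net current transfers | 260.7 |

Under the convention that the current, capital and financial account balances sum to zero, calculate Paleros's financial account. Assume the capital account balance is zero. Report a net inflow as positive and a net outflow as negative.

-384.7

Goods balance = 2797.5 - 3554.6 = -757.1
Services balance = 2644.6 - 1683.7 = 960.9
Trade balance (goods + services) = -757.1 + 960.9 = 203.8
Net primary income = 972.5 - 1052.3 = -79.8
Net secondary income = 260.7
Current account = 203.8 + (-79.8) + 260.7 = 384.7
Financial account = -(384.7) = -384.7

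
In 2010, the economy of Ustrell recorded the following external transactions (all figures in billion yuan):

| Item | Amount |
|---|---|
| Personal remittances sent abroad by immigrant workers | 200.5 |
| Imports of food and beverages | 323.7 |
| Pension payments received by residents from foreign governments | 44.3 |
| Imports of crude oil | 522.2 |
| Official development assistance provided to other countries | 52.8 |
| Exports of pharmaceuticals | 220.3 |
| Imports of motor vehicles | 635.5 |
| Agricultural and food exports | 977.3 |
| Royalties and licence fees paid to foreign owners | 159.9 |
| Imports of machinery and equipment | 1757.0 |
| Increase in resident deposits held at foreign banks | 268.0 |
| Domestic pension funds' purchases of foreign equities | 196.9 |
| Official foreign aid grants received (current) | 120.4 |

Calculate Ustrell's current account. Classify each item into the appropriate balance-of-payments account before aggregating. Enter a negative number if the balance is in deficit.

-2289.3

Goods: -635.5 - 323.7 + 220.3 + 977.3 - 1757.0 - 522.2 = -2040.8
Services: -159.9
Secondary income: 44.3 - 200.5 - 52.8 + 120.4 = -88.6
Current account = (-2040.8) + (-159.9) + (-88.6) = -2289.3
(Excluded from the current account — financial account: increase in resident deposits held at foreign banks 268.0, domestic pension funds' purchases of foreign equities 196.9.)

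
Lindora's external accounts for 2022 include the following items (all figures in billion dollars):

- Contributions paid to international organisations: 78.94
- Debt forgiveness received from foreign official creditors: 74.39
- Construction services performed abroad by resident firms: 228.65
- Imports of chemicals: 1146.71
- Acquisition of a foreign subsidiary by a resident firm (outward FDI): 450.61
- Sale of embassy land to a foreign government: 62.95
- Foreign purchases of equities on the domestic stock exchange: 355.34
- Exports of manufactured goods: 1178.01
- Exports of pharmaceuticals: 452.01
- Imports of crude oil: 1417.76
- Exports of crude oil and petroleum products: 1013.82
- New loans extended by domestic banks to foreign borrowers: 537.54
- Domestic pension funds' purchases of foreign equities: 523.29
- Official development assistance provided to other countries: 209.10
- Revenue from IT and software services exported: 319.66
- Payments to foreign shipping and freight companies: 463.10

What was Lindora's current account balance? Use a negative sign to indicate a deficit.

-123.46

Goods: 1178.01 - 1417.76 + 1013.82 - 1146.71 + 452.01 = 79.37
Services: 228.65 - 463.10 + 319.66 = 85.21
Secondary income: -209.10 - 78.94 = -288.04
Current account = 79.37 + 85.21 + (-288.04) = -123.46
(Excluded from the current account — capital account: debt forgiveness received from foreign official creditors 74.39, sale of embassy land to a foreign government 62.95; financial account: acquisition of a foreign subsidiary by a resident firm (outward FDI) 450.61, foreign purchases of equities on the domestic stock exchange 355.34, new loans extended by domestic banks to foreign borrowers 537.54, domestic pension funds' purchases of foreign equities 523.29.)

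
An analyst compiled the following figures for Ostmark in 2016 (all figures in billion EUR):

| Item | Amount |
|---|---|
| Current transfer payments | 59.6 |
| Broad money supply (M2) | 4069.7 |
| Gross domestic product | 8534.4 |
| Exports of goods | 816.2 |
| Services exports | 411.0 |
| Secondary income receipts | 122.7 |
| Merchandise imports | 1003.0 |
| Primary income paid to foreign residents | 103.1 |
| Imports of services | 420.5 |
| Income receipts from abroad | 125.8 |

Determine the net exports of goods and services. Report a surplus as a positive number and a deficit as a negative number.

Goods balance = 816.2 - 1003.0 = -186.8
Services balance = 411.0 - 420.5 = -9.5
Trade balance (goods + services) = -186.8 + (-9.5) = -196.3

-196.3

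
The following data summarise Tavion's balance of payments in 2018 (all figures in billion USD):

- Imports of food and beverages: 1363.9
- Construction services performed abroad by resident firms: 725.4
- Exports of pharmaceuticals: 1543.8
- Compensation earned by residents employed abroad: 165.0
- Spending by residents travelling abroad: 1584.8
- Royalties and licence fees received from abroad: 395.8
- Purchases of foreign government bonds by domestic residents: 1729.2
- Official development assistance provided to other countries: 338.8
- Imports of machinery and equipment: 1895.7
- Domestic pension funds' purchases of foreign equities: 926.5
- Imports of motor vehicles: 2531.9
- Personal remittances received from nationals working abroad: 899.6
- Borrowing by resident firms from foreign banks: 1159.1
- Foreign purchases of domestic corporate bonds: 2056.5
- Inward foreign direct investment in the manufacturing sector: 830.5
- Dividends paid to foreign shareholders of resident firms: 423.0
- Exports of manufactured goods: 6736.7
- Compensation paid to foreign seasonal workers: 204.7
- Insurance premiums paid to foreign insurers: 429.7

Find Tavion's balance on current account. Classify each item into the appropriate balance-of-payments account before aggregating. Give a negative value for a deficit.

1693.8

Goods: 1543.8 - 1363.9 + 6736.7 - 2531.9 - 1895.7 = 2489.0
Services: 725.4 - 429.7 - 1584.8 + 395.8 = -893.3
Primary income: 165.0 - 204.7 - 423.0 = -462.7
Secondary income: -338.8 + 899.6 = 560.8
Current account = 2489.0 + (-893.3) + (-462.7) + 560.8 = 1693.8
(Excluded from the current account — financial account: purchases of foreign government bonds by domestic residents 1729.2, domestic pension funds' purchases of foreign equities 926.5, borrowing by resident firms from foreign banks 1159.1, foreign purchases of domestic corporate bonds 2056.5, inward foreign direct investment in the manufacturing sector 830.5.)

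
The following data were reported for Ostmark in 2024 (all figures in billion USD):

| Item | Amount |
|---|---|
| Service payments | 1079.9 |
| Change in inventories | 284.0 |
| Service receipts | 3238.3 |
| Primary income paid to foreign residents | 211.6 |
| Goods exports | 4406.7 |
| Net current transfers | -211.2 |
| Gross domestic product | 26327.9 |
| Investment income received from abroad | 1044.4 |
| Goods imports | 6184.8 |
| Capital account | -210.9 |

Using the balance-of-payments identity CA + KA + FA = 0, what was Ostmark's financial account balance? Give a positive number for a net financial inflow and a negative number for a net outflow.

-791.0

Goods balance = 4406.7 - 6184.8 = -1778.1
Services balance = 3238.3 - 1079.9 = 2158.4
Trade balance (goods + services) = -1778.1 + 2158.4 = 380.3
Net primary income = 1044.4 - 211.6 = 832.8
Net secondary income = -211.2
Current account = 380.3 + 832.8 + (-211.2) = 1001.9
Financial account = -(1001.9 + (-210.9)) = -791.0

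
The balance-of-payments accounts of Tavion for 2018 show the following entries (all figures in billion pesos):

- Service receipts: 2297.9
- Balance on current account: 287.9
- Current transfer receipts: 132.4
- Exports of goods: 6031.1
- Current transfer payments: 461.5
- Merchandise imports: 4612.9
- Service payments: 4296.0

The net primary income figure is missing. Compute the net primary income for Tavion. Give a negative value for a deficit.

Current account = goods balance + services balance + net primary income + net secondary income
Sum of the known components = -909.0
Net primary income = CA - (known components) = 287.9 - (-909.0) = 1196.9

1196.9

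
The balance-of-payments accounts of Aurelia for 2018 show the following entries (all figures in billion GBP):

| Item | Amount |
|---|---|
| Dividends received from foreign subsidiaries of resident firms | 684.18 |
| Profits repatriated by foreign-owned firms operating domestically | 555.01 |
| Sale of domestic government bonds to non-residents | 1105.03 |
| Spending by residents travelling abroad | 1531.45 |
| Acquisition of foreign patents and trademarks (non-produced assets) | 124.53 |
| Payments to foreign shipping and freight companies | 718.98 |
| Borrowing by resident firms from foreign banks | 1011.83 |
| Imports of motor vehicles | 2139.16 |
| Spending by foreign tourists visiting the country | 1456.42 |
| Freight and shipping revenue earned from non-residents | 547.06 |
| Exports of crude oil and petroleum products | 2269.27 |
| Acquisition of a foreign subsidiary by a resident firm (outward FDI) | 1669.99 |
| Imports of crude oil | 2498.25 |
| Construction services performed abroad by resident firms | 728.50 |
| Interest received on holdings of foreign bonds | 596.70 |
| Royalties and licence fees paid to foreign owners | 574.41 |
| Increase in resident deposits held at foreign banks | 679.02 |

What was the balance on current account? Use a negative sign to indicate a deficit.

-1735.13

Goods: -2498.25 - 2139.16 + 2269.27 = -2368.14
Services: 1456.42 - 1531.45 + 547.06 + 728.50 - 718.98 - 574.41 = -92.86
Primary income: 684.18 - 555.01 + 596.70 = 725.87
Current account = (-2368.14) + (-92.86) + 725.87 = -1735.13
(Excluded from the current account — financial account: sale of domestic government bonds to non-residents 1105.03, borrowing by resident firms from foreign banks 1011.83, acquisition of a foreign subsidiary by a resident firm (outward FDI) 1669.99, increase in resident deposits held at foreign banks 679.02; capital account: acquisition of foreign patents and trademarks (non-produced assets) 124.53.)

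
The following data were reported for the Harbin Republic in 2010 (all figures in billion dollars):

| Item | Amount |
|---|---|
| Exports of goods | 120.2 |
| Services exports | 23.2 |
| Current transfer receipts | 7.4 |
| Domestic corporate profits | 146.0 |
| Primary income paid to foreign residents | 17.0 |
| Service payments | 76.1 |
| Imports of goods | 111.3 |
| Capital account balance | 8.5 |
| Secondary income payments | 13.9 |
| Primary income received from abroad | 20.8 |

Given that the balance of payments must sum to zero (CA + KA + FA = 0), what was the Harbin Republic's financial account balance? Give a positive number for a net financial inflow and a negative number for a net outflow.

Goods balance = 120.2 - 111.3 = 8.9
Services balance = 23.2 - 76.1 = -52.9
Trade balance (goods + services) = 8.9 + (-52.9) = -44.0
Net primary income = 20.8 - 17.0 = 3.8
Net secondary income = 7.4 - 13.9 = -6.5
Current account = -44.0 + 3.8 + (-6.5) = -46.7
Financial account = -(-46.7 + 8.5) = 38.2

38.2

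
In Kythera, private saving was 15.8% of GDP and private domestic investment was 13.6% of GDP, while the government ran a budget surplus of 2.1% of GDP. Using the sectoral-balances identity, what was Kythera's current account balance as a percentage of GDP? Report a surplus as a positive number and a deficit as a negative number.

4.3

By the sectoral-balances identity, CA = (S_private - I) + (T - G).
Private balance = 15.8 - 13.6 = 2.2
Government balance (T - G) = 2.1
CA = 2.2 + 2.1 = 4.3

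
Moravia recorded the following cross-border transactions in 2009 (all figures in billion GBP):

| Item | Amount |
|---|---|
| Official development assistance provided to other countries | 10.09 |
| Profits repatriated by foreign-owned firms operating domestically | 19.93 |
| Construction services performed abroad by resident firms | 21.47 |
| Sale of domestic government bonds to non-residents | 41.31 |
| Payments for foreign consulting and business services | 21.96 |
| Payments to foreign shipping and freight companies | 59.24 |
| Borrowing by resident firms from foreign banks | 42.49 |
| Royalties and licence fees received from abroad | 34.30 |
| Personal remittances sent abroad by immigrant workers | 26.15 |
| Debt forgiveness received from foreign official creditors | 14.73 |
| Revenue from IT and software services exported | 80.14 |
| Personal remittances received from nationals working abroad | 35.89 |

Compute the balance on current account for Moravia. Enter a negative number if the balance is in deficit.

Services: 21.47 - 21.96 - 59.24 + 80.14 + 34.30 = 54.71
Primary income: -19.93
Secondary income: -26.15 + 35.89 - 10.09 = -0.35
Current account = 54.71 + (-19.93) + (-0.35) = 34.43
(Excluded from the current account — financial account: sale of domestic government bonds to non-residents 41.31, borrowing by resident firms from foreign banks 42.49; capital account: debt forgiveness received from foreign official creditors 14.73.)

34.43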